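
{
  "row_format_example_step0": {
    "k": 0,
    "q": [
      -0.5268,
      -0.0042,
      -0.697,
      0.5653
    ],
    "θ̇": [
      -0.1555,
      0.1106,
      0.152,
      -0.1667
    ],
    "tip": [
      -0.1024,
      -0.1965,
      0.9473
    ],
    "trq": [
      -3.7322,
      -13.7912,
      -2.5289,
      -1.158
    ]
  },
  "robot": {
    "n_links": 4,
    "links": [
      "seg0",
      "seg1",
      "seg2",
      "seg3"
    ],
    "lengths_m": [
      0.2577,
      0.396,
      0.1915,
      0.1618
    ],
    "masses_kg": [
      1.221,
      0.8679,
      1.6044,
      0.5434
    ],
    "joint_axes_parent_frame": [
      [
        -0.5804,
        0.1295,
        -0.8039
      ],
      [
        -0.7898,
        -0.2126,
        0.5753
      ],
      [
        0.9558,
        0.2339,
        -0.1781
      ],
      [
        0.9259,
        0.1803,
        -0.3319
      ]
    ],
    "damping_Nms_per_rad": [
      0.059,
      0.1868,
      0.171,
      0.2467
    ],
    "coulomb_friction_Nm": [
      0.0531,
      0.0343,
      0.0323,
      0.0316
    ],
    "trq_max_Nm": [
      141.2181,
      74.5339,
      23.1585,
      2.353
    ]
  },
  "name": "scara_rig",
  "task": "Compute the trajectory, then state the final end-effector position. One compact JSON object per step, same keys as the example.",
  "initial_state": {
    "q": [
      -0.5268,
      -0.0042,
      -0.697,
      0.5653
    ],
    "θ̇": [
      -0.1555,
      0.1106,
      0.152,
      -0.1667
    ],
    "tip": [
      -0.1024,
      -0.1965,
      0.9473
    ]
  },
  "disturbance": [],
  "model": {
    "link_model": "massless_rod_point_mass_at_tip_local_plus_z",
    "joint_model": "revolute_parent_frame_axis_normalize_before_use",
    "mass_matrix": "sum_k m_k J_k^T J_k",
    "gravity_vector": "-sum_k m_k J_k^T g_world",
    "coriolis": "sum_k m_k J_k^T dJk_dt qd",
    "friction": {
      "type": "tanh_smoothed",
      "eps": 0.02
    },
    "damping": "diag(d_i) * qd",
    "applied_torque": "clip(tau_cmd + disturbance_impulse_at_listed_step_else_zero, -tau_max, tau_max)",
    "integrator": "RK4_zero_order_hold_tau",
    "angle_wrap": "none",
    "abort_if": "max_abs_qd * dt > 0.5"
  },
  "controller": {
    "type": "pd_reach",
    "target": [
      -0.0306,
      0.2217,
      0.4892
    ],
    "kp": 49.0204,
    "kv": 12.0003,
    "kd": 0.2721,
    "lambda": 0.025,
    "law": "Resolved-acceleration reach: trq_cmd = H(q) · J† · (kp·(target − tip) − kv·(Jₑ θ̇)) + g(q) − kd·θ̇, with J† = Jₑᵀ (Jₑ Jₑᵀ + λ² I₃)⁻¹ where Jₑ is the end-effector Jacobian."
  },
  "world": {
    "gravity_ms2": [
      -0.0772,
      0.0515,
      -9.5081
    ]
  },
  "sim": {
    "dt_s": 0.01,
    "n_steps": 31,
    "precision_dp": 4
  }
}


{"k":1,"q":[-0.5276,-0.01,-0.7098,0.5662],"\u03b8\u0307":[-0.0037,-1.2487,-2.6505,0.2437],"tip":[-0.1025,-0.1962,0.9463],"trq":[-3.4148,-12.078,-1.2549,-1.1413]}
{"k":2,"q":[-0.5271,-0.0274,-0.7454,0.5665],"\u03b8\u0307":[0.0959,-2.2093,-4.4124,-0.1956],"tip":[-0.1023,-0.194,0.9436],"trq":[-3.7824,-10.9585,-0.2732,-0.9051]}
{"k":3,"q":[-0.5258,-0.0529,-0.7952,0.5618],"\u03b8\u0307":[0.1629,-2.8882,-5.5241,-0.7493],"tip":[-0.1019,-0.1901,0.9397],"trq":[-3.4069,-9.2481,0.3014,-0.6869]}
{"k":4,"q":[-0.524,-0.0841,-0.8538,0.5517],"\u03b8\u0307":[0.2093,-3.3437,-6.1633,-1.264],"tip":[-0.1011,-0.1851,0.9346],"trq":[-2.141,-6.9125,0.5462,-0.5157]}
{"k":5,"q":[-0.5217,-0.119,-0.917,0.5372],"\u03b8\u0307":[0.2466,-3.6242,-6.4765,-1.6307],"tip":[-0.0997,-0.1795,0.9283],"trq":[-0.2324,-4.2145,0.5785,-0.4075]}
{"k":6,"q":[-0.5191,-0.1559,-0.9823,0.5198],"\u03b8\u0307":[0.2834,-3.7703,-6.5691,-1.8373],"tip":[-0.0978,-0.1735,0.921],"trq":[1.9032,-1.5181,0.5202,-0.3503]}
{"k":7,"q":[-0.516,-0.1938,-1.0477,0.501],"\u03b8\u0307":[0.3242,-3.8169,-6.5194,-1.9141],"tip":[-0.0954,-0.1673,0.9127],"trq":[3.9368,0.914,0.4588,-0.3239]}
{"k":8,"q":[-0.5126,-0.2319,-1.1121,0.482],"\u03b8\u0307":[0.3706,-3.7928,-6.3824,-1.9023],"tip":[-0.0925,-0.1612,0.9037],"trq":[5.6878,2.9561,0.4419,-0.3105]}
{"k":9,"q":[-0.5086,-0.2694,-1.175,0.4632],"\u03b8\u0307":[0.4226,-3.7197,-6.1956,-1.8383],"tip":[-0.0894,-0.155,0.8941],"trq":[7.093,4.5823,0.4876,-0.2975]}
{"k":10,"q":[-0.5041,-0.306,-1.2358,0.4453],"\u03b8\u0307":[0.4791,-3.6135,-5.9831,-1.7478],"tip":[-0.0861,-0.1488,0.884],"trq":[8.159,5.8222,0.5966,-0.2781]}
{"k":11,"q":[-0.499,-0.3415,-1.2945,0.4283],"\u03b8\u0307":[0.5388,-3.485,-5.76,-1.6472],"tip":[-0.0827,-0.1427,0.8737],"trq":[8.9244,6.7284,0.761,-0.2495]}
{"k":12,"q":[-0.4933,-0.3756,-1.3509,0.4124],"\u03b8\u0307":[0.6003,-3.3418,-5.5354,-1.5455],"tip":[-0.0794,-0.1365,0.8631],"trq":[9.4381,7.3581,0.9695,-0.2115]}
{"k":13,"q":[-0.487,-0.4082,-1.4051,0.3974],"\u03b8\u0307":[0.6624,-3.1891,-5.3145,-1.4474],"tip":[-0.0761,-0.1303,0.8524],"trq":[9.748,7.7641,1.2108,-0.1654]}
{"k":14,"q":[-0.4801,-0.4393,-1.4571,0.3834],"\u03b8\u0307":[0.7241,-3.0304,-5.1002,-1.3549],"tip":[-0.0731,-0.1239,0.8416],"trq":[9.896,7.9923,1.4743,-0.1126]}
{"k":15,"q":[-0.4726,-0.4688,-1.5071,0.3703],"\u03b8\u0307":[0.7844,-2.8681,-4.8938,-1.2684],"tip":[-0.0702,-0.1175,0.8309],"trq":[9.9172,8.0805,1.7512,-0.055]}
{"k":16,"q":[-0.4644,-0.4967,-1.555,0.358],"\u03b8\u0307":[0.8429,-2.7042,-4.6956,-1.188],"tip":[-0.0676,-0.111,0.8201],"trq":[9.84,8.0597,2.0339,0.0057]}
{"k":17,"q":[-0.4557,-0.5229,-1.6009,0.3465],"\u03b8\u0307":[0.8991,-2.54,-4.5055,-1.1133],"tip":[-0.0652,-0.1044,0.8095],"trq":[9.6869,7.9546,2.3165,0.0681]}
{"k":18,"q":[-0.4465,-0.5474,-1.6451,0.3357],"\u03b8\u0307":[0.9527,-2.3766,-4.3233,-1.0437],"tip":[-0.0631,-0.0976,0.799],"trq":[9.4757,7.7852,2.5943,0.131]}
{"k":19,"q":[-0.4367,-0.5704,-1.6874,0.3256],"\u03b8\u0307":[1.0035,-2.2151,-4.1483,-0.9788],"tip":[-0.0612,-0.0908,0.7886],"trq":[9.2202,7.5674,2.8635,0.1934]}
{"k":20,"q":[-0.4264,-0.5917,-1.728,0.3161],"\u03b8\u0307":[1.0516,-2.0563,-3.9799,-0.9181],"tip":[-0.0597,-0.0839,0.7783],"trq":[8.9313,7.3141,3.1213,0.2545]}
{"k":21,"q":[-0.4157,-0.6115,-1.767,0.3072],"\u03b8\u0307":[1.097,-1.9008,-3.8176,-0.8614],"tip":[-0.0583,-0.0768,0.7682],"trq":[8.6174,7.0354,3.3655,0.3138]}
{"k":22,"q":[-0.4045,-0.6298,-1.8043,0.2989],"\u03b8\u0307":[1.1396,-1.7494,-3.6609,-0.8082],"tip":[-0.0572,-0.0697,0.7584],"trq":[8.2852,6.7395,3.5945,0.3706]}
{"k":23,"q":[-0.3929,-0.6465,-1.8402,0.2911],"\u03b8\u0307":[1.1795,-1.6026,-3.5091,-0.7584],"tip":[-0.0563,-0.0625,0.7487],"trq":[7.94,6.4331,3.8074,0.4246]}
{"k":24,"q":[-0.3809,-0.6618,-1.8745,0.2837],"\u03b8\u0307":[1.2166,-1.4607,-3.362,-0.7117],"tip":[-0.0556,-0.0553,0.7392],"trq":[7.5858,6.1212,4.0035,0.4757]}
{"k":25,"q":[-0.3686,-0.6758,-1.9074,0.2768],"\u03b8\u0307":[1.2509,-1.3241,-3.2192,-0.6678],"tip":[-0.0551,-0.048,0.7299],"trq":[7.2261,5.8081,4.1823,0.5235]}
{"k":26,"q":[-0.3559,-0.6883,-1.9389,0.2703],"\u03b8\u0307":[1.2825,-1.1932,-3.0802,-0.6267],"tip":[-0.0547,-0.0407,0.7209],"trq":[6.8637,5.4969,4.3437,0.5679]}
{"k":27,"q":[-0.343,-0.6996,-1.969,0.2643],"\u03b8\u0307":[1.3111,-1.0679,-2.945,-0.588],"tip":[-0.0544,-0.0334,0.7121],"trq":[6.5007,5.1902,4.4881,0.6089]}
{"k":28,"q":[-0.3297,-0.7097,-1.9978,0.2586],"\u03b8\u0307":[1.3367,-0.9484,-2.8132,-0.5518],"tip":[-0.0542,-0.0261,0.7035],"trq":[6.1391,4.8899,4.6156,0.6465]}
{"k":29,"q":[-0.3162,-0.7186,-2.0253,0.2532],"\u03b8\u0307":[1.3592,-0.8347,-2.6848,-0.5177],"tip":[-0.0541,-0.0188,0.6951],"trq":[5.7806,4.5974,4.7267,0.6807]}
{"k":30,"q":[-0.3026,-0.7264,-2.0515,0.2482],"\u03b8\u0307":[1.3785,-0.7267,-2.5596,-0.4857],"tip":[-0.0541,-0.0115,0.687],"trq":[5.4263,4.3137,4.8221,0.7115]}
{"k":31,"q":[-0.2887,-0.7332,-2.0765,0.2435],"\u03b8\u0307":[1.3945,-0.6245,-2.4376,-0.4556],"tip":[-0.0541,-0.0042,0.6791]}
{"summary": "final tip position (m): -0.0541 -0.0042 0.6791"}


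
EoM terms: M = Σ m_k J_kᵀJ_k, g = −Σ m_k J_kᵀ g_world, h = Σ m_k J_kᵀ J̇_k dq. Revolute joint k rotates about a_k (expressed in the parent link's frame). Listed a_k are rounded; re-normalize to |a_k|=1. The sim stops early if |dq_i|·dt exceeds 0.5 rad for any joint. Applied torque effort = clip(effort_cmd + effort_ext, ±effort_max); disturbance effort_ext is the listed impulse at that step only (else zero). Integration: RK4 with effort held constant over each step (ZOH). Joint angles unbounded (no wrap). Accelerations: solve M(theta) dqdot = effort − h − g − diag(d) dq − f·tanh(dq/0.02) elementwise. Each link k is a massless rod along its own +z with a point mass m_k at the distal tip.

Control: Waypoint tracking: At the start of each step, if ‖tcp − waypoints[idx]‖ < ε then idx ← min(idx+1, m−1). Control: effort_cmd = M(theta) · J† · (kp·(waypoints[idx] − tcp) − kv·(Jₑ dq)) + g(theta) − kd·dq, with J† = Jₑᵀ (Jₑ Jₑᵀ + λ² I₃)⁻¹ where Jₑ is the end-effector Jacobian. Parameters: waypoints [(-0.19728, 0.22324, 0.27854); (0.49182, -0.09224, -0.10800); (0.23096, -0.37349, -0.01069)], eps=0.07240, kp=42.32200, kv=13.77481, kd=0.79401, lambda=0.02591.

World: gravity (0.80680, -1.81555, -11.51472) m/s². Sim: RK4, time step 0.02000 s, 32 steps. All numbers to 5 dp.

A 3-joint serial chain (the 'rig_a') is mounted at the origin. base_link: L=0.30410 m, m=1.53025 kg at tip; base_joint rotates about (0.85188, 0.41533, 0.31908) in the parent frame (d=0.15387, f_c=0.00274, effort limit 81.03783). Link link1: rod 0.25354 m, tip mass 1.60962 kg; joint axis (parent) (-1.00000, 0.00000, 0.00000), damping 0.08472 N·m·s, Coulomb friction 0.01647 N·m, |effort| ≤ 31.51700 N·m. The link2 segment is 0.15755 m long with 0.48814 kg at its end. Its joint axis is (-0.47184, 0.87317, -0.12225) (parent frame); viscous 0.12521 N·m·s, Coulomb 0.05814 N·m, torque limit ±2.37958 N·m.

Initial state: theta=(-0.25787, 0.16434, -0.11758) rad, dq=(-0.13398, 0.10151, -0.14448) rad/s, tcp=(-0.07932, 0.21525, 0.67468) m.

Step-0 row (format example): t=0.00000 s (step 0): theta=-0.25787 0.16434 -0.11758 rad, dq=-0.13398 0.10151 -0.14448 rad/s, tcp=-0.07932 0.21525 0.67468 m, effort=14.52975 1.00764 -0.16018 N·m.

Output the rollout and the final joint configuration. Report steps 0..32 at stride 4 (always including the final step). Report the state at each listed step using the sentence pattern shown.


t=0.08000 s (step 4): theta=-0.12572 0.43103 -0.20809 rad, dq=2.11387 3.70715 1.41179 rad/s, tcp=-0.05549 0.22958 0.65825 m, effort=1.03400 -2.16938 -2.20462 N·m.
t=0.16000 s (step 8): theta=0.03743 0.72661 -0.24872 rad, dq=1.68286 3.02394 0.95262 rad/s, tcp=-0.02681 0.23559 0.62860 m, effort=-2.10030 -2.31386 -1.63728 N·m.
t=0.24000 s (step 12): theta=0.15636 0.96397 -0.28340 rad, dq=1.22359 2.63443 0.25302 rad/s, tcp=-0.01494 0.24266 0.59193 m, effort=-1.84641 -3.46181 -0.94702 N·m.
t=0.32000 s (step 16): theta=0.23927 1.16500 -0.31481 rad, dq=0.84851 2.29736 -0.09341 rad/s, tcp=-0.01398 0.25302 0.55098 m, effort=-1.22551 -4.56245 -0.63106 N·m.
t=0.40000 s (step 20): theta=0.29483 1.33661 -0.34315 rad, dq=0.55424 1.96899 -0.24573 rad/s, tcp=-0.01907 0.26414 0.50879 m, effort=-0.70083 -5.41193 -0.51669 N·m.
t=0.48000 s (step 24): theta=0.32969 1.48186 -0.37076 rad, dq=0.33031 1.66029 -0.30310 rad/s, tcp=-0.02708 0.27401 0.46793 m, effort=-0.30576 -6.02000 -0.49873 N·m.
t=0.56000 s (step 28): theta=0.34910 1.60344 -0.39824 rad, dq=0.16546 1.38381 -0.32687 rad/s, tcp=-0.03596 0.28187 0.43009 m, effort=-0.00092 -6.43517 -0.51317 N·m.
t=0.64000 s (step 32): theta=0.35736 1.70433 -0.42587 rad, dq=0.04877 1.14461 -0.33876 rad/s, tcp=-0.04458 0.28767 0.39617 m.
final theta (rad): 0.35736 1.70433 -0.42587


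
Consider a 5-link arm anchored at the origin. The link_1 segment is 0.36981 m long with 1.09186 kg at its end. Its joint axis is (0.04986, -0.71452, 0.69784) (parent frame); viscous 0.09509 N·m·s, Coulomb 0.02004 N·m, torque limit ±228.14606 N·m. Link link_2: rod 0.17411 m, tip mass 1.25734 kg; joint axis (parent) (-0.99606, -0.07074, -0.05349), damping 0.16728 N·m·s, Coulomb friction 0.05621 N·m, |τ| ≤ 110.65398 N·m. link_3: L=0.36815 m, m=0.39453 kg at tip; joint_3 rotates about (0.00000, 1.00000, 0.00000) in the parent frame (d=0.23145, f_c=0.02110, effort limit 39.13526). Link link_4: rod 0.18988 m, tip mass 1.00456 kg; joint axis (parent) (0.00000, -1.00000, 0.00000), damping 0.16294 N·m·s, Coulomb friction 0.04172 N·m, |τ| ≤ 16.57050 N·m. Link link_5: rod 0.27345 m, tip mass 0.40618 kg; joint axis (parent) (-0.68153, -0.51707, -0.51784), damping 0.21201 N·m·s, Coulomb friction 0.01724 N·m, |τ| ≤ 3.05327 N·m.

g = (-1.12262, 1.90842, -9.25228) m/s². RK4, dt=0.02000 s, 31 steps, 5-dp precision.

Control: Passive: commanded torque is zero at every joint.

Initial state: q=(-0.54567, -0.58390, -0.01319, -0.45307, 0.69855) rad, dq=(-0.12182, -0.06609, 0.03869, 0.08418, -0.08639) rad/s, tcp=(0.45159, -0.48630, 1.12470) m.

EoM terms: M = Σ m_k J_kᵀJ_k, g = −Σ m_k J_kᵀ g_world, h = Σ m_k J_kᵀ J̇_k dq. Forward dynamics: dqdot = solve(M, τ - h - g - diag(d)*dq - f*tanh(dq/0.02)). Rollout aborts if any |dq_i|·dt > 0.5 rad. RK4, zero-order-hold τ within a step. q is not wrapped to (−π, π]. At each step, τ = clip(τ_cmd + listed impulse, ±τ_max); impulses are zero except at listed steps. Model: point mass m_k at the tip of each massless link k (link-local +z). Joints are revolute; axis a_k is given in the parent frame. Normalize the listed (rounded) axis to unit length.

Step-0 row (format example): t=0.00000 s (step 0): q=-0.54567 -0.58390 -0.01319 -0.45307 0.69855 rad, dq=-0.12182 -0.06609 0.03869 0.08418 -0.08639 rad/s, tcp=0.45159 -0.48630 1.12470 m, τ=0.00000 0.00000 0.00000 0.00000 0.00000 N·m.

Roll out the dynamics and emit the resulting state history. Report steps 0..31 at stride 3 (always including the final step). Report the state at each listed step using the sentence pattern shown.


t=0.06000 s (step 3): q=-0.56150 -0.59868 -0.02763 -0.50312 0.74344 rad, dq=-0.39234 -0.40934 -0.43084 -1.55134 1.34282 rad/s, tcp=0.45979 -0.49235 1.10981 m, τ=0.00000 0.00000 0.00000 0.00000 0.00000 N·m.
t=0.12000 s (step 6): q=-0.59229 -0.63186 -0.05858 -0.62643 0.84184 rad, dq=-0.63572 -0.69182 -0.56437 -2.50101 1.84244 rad/s, tcp=0.47768 -0.50416 1.07266 m, τ=0.00000 0.00000 0.00000 0.00000 0.00000 N·m.
t=0.18000 s (step 9): q=-0.63837 -0.68146 -0.09129 -0.79853 0.95636 rad, dq=-0.90789 -0.96124 -0.48893 -3.20236 1.92246 rad/s, tcp=0.50130 -0.52560 1.01084 m, τ=0.00000 0.00000 0.00000 0.00000 0.00000 N·m.
t=0.24000 s (step 12): q=-0.70255 -0.74724 -0.11186 -1.00621 1.06714 rad, dq=-1.24583 -1.23094 -0.14190 -3.67452 1.73027 rad/s, tcp=0.52643 -0.55688 0.92045 m, τ=0.00000 0.00000 0.00000 0.00000 0.00000 N·m.
t=0.30000 s (step 15): q=-0.79028 -0.82877 -0.10061 -1.23286 1.15949 rad, dq=-1.70428 -1.47839 0.59321 -3.81092 1.31275 rad/s, tcp=0.54824 -0.59624 0.79782 m, τ=0.00000 0.00000 0.00000 0.00000 0.00000 N·m.
t=0.36000 s (step 18): q=-0.91059 -0.92237 -0.02977 -1.45225 1.22093 rad, dq=-2.34044 -1.60704 1.86730 -3.38418 0.70872 rad/s, tcp=0.56137 -0.64013 0.64011 m, τ=0.00000 0.00000 0.00000 0.00000 0.00000 N·m.
t=0.42000 s (step 21): q=-1.07554 -1.01437 0.13519 -1.62122 1.24295 rad, dq=-3.19255 -1.36451 3.71665 -2.06673 0.03700 rad/s, tcp=0.55996 -0.68284 0.44608 m, τ=0.00000 0.00000 0.00000 0.00000 0.00000 N·m.
t=0.48000 s (step 24): q=-1.29635 -1.06850 0.42264 -1.67450 1.23563 rad, dq=-4.15688 -0.22585 5.86593 0.52917 -0.15825 rad/s, tcp=0.53722 -0.71658 0.21815 m, τ=0.00000 0.00000 0.00000 0.00000 0.00000 N·m.
t=0.54000 s (step 27): q=-1.56346 -1.00665 0.83147 -1.52061 1.24336 rad, dq=-4.54271 2.66403 7.64094 5.05726 0.57037 rad/s, tcp=0.48277 -0.73388 -0.03744 m, τ=0.00000 0.00000 0.00000 0.00000 0.00000 N·m.
t=0.60000 s (step 30): q=-1.80241 -0.69964 1.33210 -0.97760 1.28959 rad, dq=-3.06668 7.97985 9.26026 14.18543 0.17360 rad/s, tcp=0.37160 -0.72413 -0.30441 m, τ=0.00000 0.00000 0.00000 0.00000 0.00000 N·m.
t=0.62000 s (step 31): q=-1.85588 -0.51633 1.52826 -0.64928 1.27544 rad, dq=-2.29130 10.41444 10.40183 18.60334 -1.87285 rad/s, tcp=0.31348 -0.71145 -0.38401 m.


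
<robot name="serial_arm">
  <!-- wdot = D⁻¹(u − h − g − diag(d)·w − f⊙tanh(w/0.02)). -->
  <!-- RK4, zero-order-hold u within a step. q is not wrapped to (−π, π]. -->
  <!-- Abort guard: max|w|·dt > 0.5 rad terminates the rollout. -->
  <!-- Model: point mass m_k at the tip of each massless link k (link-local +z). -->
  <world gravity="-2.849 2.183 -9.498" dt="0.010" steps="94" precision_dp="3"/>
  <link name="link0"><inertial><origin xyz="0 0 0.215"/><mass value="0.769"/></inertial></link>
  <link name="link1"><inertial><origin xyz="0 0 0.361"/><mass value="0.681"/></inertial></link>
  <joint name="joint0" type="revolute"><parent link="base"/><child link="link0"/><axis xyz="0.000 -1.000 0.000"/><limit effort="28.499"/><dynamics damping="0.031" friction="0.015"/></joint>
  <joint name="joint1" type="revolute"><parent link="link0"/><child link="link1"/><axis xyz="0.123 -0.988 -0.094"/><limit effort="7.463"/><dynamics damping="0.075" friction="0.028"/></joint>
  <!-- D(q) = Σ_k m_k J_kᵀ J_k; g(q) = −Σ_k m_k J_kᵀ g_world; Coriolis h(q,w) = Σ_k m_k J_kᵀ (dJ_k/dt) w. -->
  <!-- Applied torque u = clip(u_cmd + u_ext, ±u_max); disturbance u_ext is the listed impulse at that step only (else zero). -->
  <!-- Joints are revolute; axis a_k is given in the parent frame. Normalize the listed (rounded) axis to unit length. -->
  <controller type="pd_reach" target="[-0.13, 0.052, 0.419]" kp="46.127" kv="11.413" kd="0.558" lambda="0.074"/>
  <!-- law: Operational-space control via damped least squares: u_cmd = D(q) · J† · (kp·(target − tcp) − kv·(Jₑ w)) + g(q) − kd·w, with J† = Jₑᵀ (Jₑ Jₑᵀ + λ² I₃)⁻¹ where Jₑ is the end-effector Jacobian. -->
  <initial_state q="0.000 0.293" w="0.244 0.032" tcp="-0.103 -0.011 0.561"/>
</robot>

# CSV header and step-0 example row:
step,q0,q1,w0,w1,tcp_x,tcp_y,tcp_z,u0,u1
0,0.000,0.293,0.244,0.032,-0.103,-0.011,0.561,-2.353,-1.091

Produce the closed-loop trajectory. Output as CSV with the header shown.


step,q0,q1,w0,w1,tcp_x,tcp_y,tcp_z,u0,u1
1,0.002,0.294,0.147,0.203,-0.105,-0.011,0.560,-2.351,-1.222
2,0.003,0.297,0.105,0.271,-0.106,-0.012,0.560,-2.364,-1.282
3,0.004,0.299,0.086,0.298,-0.108,-0.012,0.560,-2.382,-1.314
4,0.005,0.302,0.074,0.310,-0.109,-0.012,0.559,-2.400,-1.334
5,0.006,0.306,0.066,0.316,-0.111,-0.012,0.559,-2.418,-1.350
6,0.006,0.309,0.058,0.318,-0.112,-0.012,0.558,-2.433,-1.362
7,0.007,0.312,0.051,0.320,-0.113,-0.012,0.558,-2.448,-1.373
8,0.007,0.315,0.045,0.322,-0.115,-0.012,0.558,-2.460,-1.383
9,0.008,0.318,0.038,0.323,-0.116,-0.012,0.557,-2.472,-1.392
10,0.008,0.322,0.031,0.323,-0.117,-0.012,0.557,-2.482,-1.400
11,0.008,0.325,0.024,0.324,-0.119,-0.012,0.556,-2.491,-1.407
12,0.009,0.328,0.017,0.324,-0.120,-0.013,0.556,-2.500,-1.414
13,0.009,0.331,0.011,0.324,-0.121,-0.013,0.556,-2.507,-1.420
14,0.009,0.335,0.005,0.323,-0.122,-0.013,0.555,-2.514,-1.426
15,0.009,0.338,-0.001,0.322,-0.123,-0.013,0.555,-2.521,-1.431
16,0.009,0.341,-0.006,0.320,-0.124,-0.013,0.554,-2.527,-1.435
17,0.009,0.344,-0.011,0.319,-0.125,-0.013,0.554,-2.533,-1.440
18,0.009,0.347,-0.016,0.318,-0.126,-0.013,0.554,-2.539,-1.444
19,0.008,0.351,-0.022,0.317,-0.127,-0.013,0.553,-2.543,-1.448
20,0.008,0.354,-0.027,0.317,-0.128,-0.013,0.553,-2.548,-1.453
21,0.008,0.357,-0.033,0.317,-0.129,-0.013,0.552,-2.551,-1.457
22,0.007,0.360,-0.039,0.318,-0.130,-0.013,0.552,-2.554,-1.461
23,0.007,0.363,-0.045,0.319,-0.131,-0.014,0.552,-2.556,-1.465
24,0.007,0.366,-0.051,0.319,-0.132,-0.014,0.551,-2.558,-1.469
25,0.006,0.370,-0.057,0.320,-0.132,-0.014,0.551,-2.559,-1.473
26,0.005,0.373,-0.062,0.321,-0.133,-0.014,0.551,-2.560,-1.477
27,0.005,0.376,-0.068,0.323,-0.134,-0.014,0.550,-2.560,-1.480
28,0.004,0.379,-0.074,0.324,-0.135,-0.014,0.550,-2.560,-1.484
29,0.003,0.383,-0.079,0.325,-0.135,-0.014,0.550,-2.560,-1.487
30,0.002,0.386,-0.085,0.326,-0.136,-0.014,0.549,-2.559,-1.490
31,0.002,0.389,-0.090,0.327,-0.136,-0.014,0.549,-2.558,-1.493
32,0.001,0.392,-0.096,0.329,-0.137,-0.014,0.549,-2.557,-1.496
33,-0.000,0.396,-0.101,0.330,-0.138,-0.015,0.548,-2.555,-1.498
34,-0.001,0.399,-0.106,0.331,-0.138,-0.015,0.548,-2.553,-1.501
35,-0.002,0.402,-0.111,0.333,-0.139,-0.015,0.548,-2.551,-1.504
36,-0.004,0.406,-0.116,0.334,-0.139,-0.015,0.547,-2.549,-1.506
37,-0.005,0.409,-0.121,0.336,-0.140,-0.015,0.547,-2.547,-1.509
38,-0.006,0.412,-0.126,0.337,-0.140,-0.015,0.547,-2.544,-1.511
39,-0.007,0.416,-0.130,0.339,-0.140,-0.015,0.547,-2.541,-1.513
40,-0.009,0.419,-0.135,0.340,-0.141,-0.015,0.546,-2.538,-1.516
41,-0.010,0.422,-0.139,0.342,-0.141,-0.015,0.546,-2.535,-1.518
42,-0.011,0.426,-0.144,0.343,-0.142,-0.015,0.546,-2.531,-1.520
43,-0.013,0.429,-0.148,0.345,-0.142,-0.015,0.545,-2.528,-1.523
44,-0.014,0.433,-0.152,0.347,-0.142,-0.016,0.545,-2.524,-1.525
45,-0.016,0.436,-0.156,0.348,-0.142,-0.016,0.545,-2.521,-1.527
46,-0.017,0.440,-0.160,0.350,-0.143,-0.016,0.545,-2.517,-1.529
47,-0.019,0.443,-0.164,0.352,-0.143,-0.016,0.544,-2.513,-1.531
48,-0.021,0.447,-0.168,0.353,-0.143,-0.016,0.544,-2.509,-1.533
49,-0.022,0.450,-0.171,0.355,-0.143,-0.016,0.544,-2.505,-1.535
50,-0.024,0.454,-0.175,0.357,-0.144,-0.016,0.543,-2.501,-1.538
51,-0.026,0.457,-0.178,0.358,-0.144,-0.016,0.543,-2.496,-1.540
52,-0.028,0.461,-0.182,0.360,-0.144,-0.016,0.543,-2.492,-1.542
53,-0.030,0.465,-0.185,0.362,-0.144,-0.016,0.543,-2.487,-1.544
54,-0.031,0.468,-0.188,0.364,-0.144,-0.016,0.542,-2.483,-1.546
55,-0.033,0.472,-0.192,0.366,-0.145,-0.017,0.542,-2.478,-1.548
56,-0.035,0.476,-0.195,0.367,-0.145,-0.017,0.542,-2.474,-1.550
57,-0.037,0.479,-0.198,0.369,-0.145,-0.017,0.541,-2.469,-1.552
58,-0.039,0.483,-0.201,0.371,-0.145,-0.017,0.541,-2.464,-1.555
59,-0.041,0.487,-0.204,0.373,-0.145,-0.017,0.541,-2.459,-1.557
60,-0.043,0.490,-0.206,0.375,-0.145,-0.017,0.541,-2.454,-1.559
61,-0.045,0.494,-0.209,0.376,-0.145,-0.017,0.540,-2.449,-1.561
62,-0.047,0.498,-0.212,0.378,-0.145,-0.017,0.540,-2.444,-1.563
63,-0.050,0.502,-0.214,0.380,-0.145,-0.017,0.540,-2.439,-1.565
64,-0.052,0.505,-0.217,0.382,-0.146,-0.017,0.539,-2.434,-1.568
65,-0.054,0.509,-0.219,0.384,-0.146,-0.017,0.539,-2.429,-1.570
66,-0.056,0.513,-0.222,0.385,-0.146,-0.017,0.539,-2.423,-1.572
67,-0.058,0.517,-0.224,0.387,-0.146,-0.018,0.539,-2.418,-1.574
68,-0.061,0.521,-0.226,0.389,-0.146,-0.018,0.538,-2.413,-1.577
69,-0.063,0.525,-0.229,0.391,-0.146,-0.018,0.538,-2.407,-1.579
70,-0.065,0.529,-0.231,0.393,-0.146,-0.018,0.538,-2.402,-1.581
71,-0.067,0.533,-0.233,0.394,-0.146,-0.018,0.537,-2.397,-1.583
72,-0.070,0.537,-0.235,0.396,-0.146,-0.018,0.537,-2.391,-1.586
73,-0.072,0.541,-0.237,0.398,-0.146,-0.018,0.537,-2.386,-1.588
74,-0.075,0.545,-0.239,0.399,-0.146,-0.018,0.537,-2.380,-1.590
75,-0.077,0.549,-0.241,0.401,-0.146,-0.018,0.536,-2.375,-1.593
76,-0.079,0.553,-0.243,0.403,-0.146,-0.018,0.536,-2.369,-1.595
77,-0.082,0.557,-0.245,0.404,-0.146,-0.018,0.536,-2.363,-1.598
78,-0.084,0.561,-0.246,0.406,-0.146,-0.018,0.535,-2.358,-1.600
79,-0.087,0.565,-0.248,0.408,-0.146,-0.019,0.535,-2.352,-1.602
80,-0.089,0.569,-0.250,0.409,-0.146,-0.019,0.535,-2.346,-1.605
81,-0.092,0.573,-0.251,0.411,-0.146,-0.019,0.534,-2.340,-1.607
82,-0.094,0.577,-0.253,0.412,-0.146,-0.019,0.534,-2.335,-1.610
83,-0.097,0.581,-0.254,0.414,-0.146,-0.019,0.534,-2.329,-1.612
84,-0.099,0.585,-0.256,0.415,-0.146,-0.019,0.534,-2.323,-1.615
85,-0.102,0.589,-0.257,0.417,-0.146,-0.019,0.533,-2.317,-1.617
86,-0.104,0.594,-0.258,0.418,-0.145,-0.019,0.533,-2.311,-1.620
87,-0.107,0.598,-0.260,0.420,-0.145,-0.019,0.533,-2.305,-1.622
88,-0.110,0.602,-0.261,0.421,-0.145,-0.019,0.532,-2.299,-1.625
89,-0.112,0.606,-0.262,0.423,-0.145,-0.019,0.532,-2.294,-1.628
90,-0.115,0.610,-0.263,0.424,-0.145,-0.019,0.532,-2.288,-1.630
91,-0.117,0.615,-0.264,0.425,-0.145,-0.019,0.531,-2.282,-1.633
92,-0.120,0.619,-0.265,0.426,-0.145,-0.020,0.531,-2.276,-1.636
93,-0.123,0.623,-0.266,0.428,-0.145,-0.020,0.530,-2.270,-1.638
94,-0.125,0.627,-0.267,0.429,-0.145,-0.020,0.530,,


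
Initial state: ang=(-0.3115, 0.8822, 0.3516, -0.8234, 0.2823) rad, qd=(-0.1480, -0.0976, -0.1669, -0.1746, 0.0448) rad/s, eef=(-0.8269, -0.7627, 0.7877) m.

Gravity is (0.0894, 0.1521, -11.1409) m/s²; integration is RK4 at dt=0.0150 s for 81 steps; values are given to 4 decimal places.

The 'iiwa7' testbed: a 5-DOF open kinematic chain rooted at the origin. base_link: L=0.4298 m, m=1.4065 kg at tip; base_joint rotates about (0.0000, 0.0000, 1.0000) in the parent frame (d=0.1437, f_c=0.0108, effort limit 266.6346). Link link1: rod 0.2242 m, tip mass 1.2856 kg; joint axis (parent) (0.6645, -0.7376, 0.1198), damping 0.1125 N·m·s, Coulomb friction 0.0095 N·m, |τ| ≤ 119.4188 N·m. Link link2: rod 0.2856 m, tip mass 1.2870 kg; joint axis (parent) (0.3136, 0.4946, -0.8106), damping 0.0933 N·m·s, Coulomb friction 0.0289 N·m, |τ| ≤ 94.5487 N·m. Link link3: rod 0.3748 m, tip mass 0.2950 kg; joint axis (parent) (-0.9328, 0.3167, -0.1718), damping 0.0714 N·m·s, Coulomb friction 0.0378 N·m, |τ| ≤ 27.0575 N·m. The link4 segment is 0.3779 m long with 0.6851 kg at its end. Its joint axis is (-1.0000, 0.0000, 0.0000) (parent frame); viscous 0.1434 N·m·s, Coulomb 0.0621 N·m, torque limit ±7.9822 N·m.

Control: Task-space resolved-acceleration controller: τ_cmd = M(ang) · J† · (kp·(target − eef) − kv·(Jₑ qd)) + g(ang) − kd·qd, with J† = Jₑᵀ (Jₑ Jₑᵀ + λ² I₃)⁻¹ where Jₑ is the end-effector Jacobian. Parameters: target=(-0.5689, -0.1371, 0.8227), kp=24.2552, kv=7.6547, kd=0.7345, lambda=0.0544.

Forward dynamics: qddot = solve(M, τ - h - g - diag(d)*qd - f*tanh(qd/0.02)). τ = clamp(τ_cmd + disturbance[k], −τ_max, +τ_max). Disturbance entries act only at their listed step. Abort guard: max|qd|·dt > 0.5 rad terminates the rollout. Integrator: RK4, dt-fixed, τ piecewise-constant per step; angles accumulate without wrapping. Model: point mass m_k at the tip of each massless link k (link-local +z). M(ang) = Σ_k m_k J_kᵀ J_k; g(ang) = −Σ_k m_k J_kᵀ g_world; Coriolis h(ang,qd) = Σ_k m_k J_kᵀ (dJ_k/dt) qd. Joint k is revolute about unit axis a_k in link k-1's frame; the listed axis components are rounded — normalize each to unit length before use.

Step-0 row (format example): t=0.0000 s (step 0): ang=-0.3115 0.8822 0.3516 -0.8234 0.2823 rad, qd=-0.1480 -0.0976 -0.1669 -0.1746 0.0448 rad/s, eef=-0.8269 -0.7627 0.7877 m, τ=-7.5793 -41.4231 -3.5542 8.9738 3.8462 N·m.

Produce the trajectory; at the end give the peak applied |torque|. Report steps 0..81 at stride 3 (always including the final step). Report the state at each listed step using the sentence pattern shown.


t=0.0450 s (step 3): ang=-0.3313 0.8388 0.3507 -0.8773 0.2688 rad, qd=-0.6769 -1.6738 -0.0018 -1.9645 -0.6529 rad/s, eef=-0.8258 -0.7441 0.7899 m, τ=-4.4511 -32.0423 -2.9282 9.2031 3.7484 N·m.
t=0.0900 s (step 6): ang=-0.3688 0.7450 0.3470 -0.9811 0.2293 rad, qd=-0.9717 -2.3939 -0.1736 -2.5190 -1.0406 rad/s, eef=-0.8166 -0.7071 0.7981 m, τ=-1.9155 -23.6657 -2.2101 8.3558 3.3815 N·m.
t=0.1350 s (step 9): ang=-0.4172 0.6315 0.3350 -1.0950 0.1811 rad, qd=-1.1774 -2.5997 -0.3499 -2.4890 -1.0718 rad/s, eef=-0.8024 -0.6583 0.8123 m, τ=-0.0881 -17.2580 -1.6860 7.3487 2.8844 N·m.
t=0.1800 s (step 12): ang=-0.4740 0.5153 0.3165 -1.2015 0.1354 rad, qd=-1.3391 -2.5438 -0.4617 -2.2324 -0.9521 rad/s, eef=-0.7857 -0.6034 0.8305 m, τ=1.0691 -12.7744 -1.4091 6.5413 2.4577 N·m.
t=0.2250 s (step 15): ang=-0.5370 0.4045 0.2944 -1.2950 0.0961 rad, qd=-1.4529 -2.3708 -0.5086 -1.9250 -0.7918 rad/s, eef=-0.7683 -0.5472 0.8499 m, τ=1.7053 -9.7012 -1.3125 6.0028 2.1580 N·m.
t=0.2700 s (step 18): ang=-0.6036 0.3027 0.2718 -1.3750 0.0641 rad, qd=-1.4981 -2.1552 -0.4838 -1.6370 -0.6322 rad/s, eef=-0.7509 -0.4929 0.8685 m, τ=1.9638 -7.5785 -1.3254 5.6996 1.9777 N·m.
t=0.3150 s (step 21): ang=-0.6704 0.2107 0.2520 -1.4429 0.0390 rad, qd=-1.4514 -1.9353 -0.3763 -1.3904 -0.4882 rad/s, eef=-0.7339 -0.4429 0.8847 m, τ=1.9475 -6.0815 -1.3974 5.5781 1.8955 N·m.
t=0.3600 s (step 24): ang=-0.7327 0.1284 0.2390 -1.5007 0.0198 rad, qd=-1.3015 -1.7302 -0.1874 -1.1887 -0.3676 rad/s, eef=-0.7177 -0.3982 0.8978 m, τ=1.7331 -4.9812 -1.4920 5.5883 1.8919 N·m.
t=0.4050 s (step 27): ang=-0.7863 0.0548 0.2357 -1.5505 0.0054 rad, qd=-1.0718 -1.5458 0.0398 -1.0337 -0.2747 rad/s, eef=-0.7022 -0.3594 0.9077 m, τ=1.3993 -4.1049 -1.5664 5.6906 1.9479 N·m.
t=0.4500 s (step 30): ang=-0.8292 -0.0110 0.2417 -1.5943 -0.0056 rad, qd=-0.8295 -1.3785 0.2236 -0.9191 -0.2203 rad/s, eef=-0.6874 -0.3264 0.9142 m, τ=1.0434 -3.3442 -1.5708 5.8468 2.0503 N·m.
t=0.4950 s (step 33): ang=-0.8615 -0.0694 0.2547 -1.6336 -0.0148 rad, qd=-0.6132 -1.2239 0.3457 -0.8336 -0.1929 rad/s, eef=-0.6732 -0.2986 0.9177 m, τ=0.7371 -2.6792 -1.5196 6.0232 2.1714 N·m.
t=0.5400 s (step 36): ang=-0.8855 -0.1212 0.2713 -1.6696 -0.0231 rad, qd=-0.4643 -1.0789 0.3761 -0.7681 -0.1793 rad/s, eef=-0.6598 -0.2751 0.9184 m, τ=0.5236 -2.1085 -1.4086 6.1976 2.2902 N·m.
t=0.5850 s (step 39): ang=-0.9040 -0.1666 0.2878 -1.7029 -0.0308 rad, qd=-0.3674 -0.9415 0.3527 -0.7097 -0.1675 rad/s, eef=-0.6474 -0.2551 0.9171 m, τ=0.3852 -1.6530 -1.2708 6.3529 2.3939 N·m.
t=0.6300 s (step 42): ang=-0.9188 -0.2060 0.3030 -1.7335 -0.0380 rad, qd=-0.2980 -0.8129 0.3131 -0.6523 -0.1544 rad/s, eef=-0.6361 -0.2380 0.9140 m, τ=0.2926 -1.3093 -1.1338 6.4838 2.4804 N·m.
t=0.6750 s (step 45): ang=-0.9308 -0.2399 0.3163 -1.7615 -0.0446 rad, qd=-0.2454 -0.6949 0.2710 -0.5955 -0.1399 rad/s, eef=-0.6262 -0.2235 0.9097 m, τ=0.2295 -1.0572 -1.0074 6.5914 2.5515 N·m.
t=0.7200 s (step 48): ang=-0.9407 -0.2687 0.3279 -1.7871 -0.0505 rad, qd=-0.2043 -0.5888 0.2313 -0.5402 -0.1248 rad/s, eef=-0.6175 -0.2110 0.9045 m, τ=0.1856 -0.8750 -0.8949 6.6783 2.6090 N·m.
t=0.7650 s (step 51): ang=-0.9489 -0.2930 0.3377 -1.8102 -0.0558 rad, qd=-0.1716 -0.4952 0.1957 -0.4874 -0.1095 rad/s, eef=-0.6100 -0.2003 0.8988 m, τ=0.1542 -0.7443 -0.7965 6.7472 2.6549 N·m.
t=0.8100 s (step 54): ang=-0.9557 -0.3134 0.3460 -1.8310 -0.0604 rad, qd=-0.1449 -0.4136 0.1645 -0.4378 -0.0945 rad/s, eef=-0.6037 -0.1912 0.8929 m, τ=0.1309 -0.6507 -0.7115 6.8004 2.6909 N·m.
t=0.8550 s (step 57): ang=-0.9616 -0.3304 0.3530 -1.8496 -0.0643 rad, qd=-0.1230 -0.3436 0.1377 -0.3917 -0.0802 rad/s, eef=-0.5983 -0.1834 0.8868 m, τ=0.1128 -0.5834 -0.6385 6.8403 2.7186 N·m.
t=0.9000 s (step 60): ang=-0.9665 -0.3444 0.3588 -1.8662 -0.0676 rad, qd=-0.1048 -0.2841 0.1146 -0.3492 -0.0667 rad/s, eef=-0.5939 -0.1766 0.8809 m, τ=0.0981 -0.5342 -0.5760 6.8689 2.7394 N·m.
t=0.9450 s (step 63): ang=-0.9708 -0.3561 0.3637 -1.8810 -0.0703 rad, qd=-0.0895 -0.2339 0.0951 -0.3104 -0.0545 rad/s, eef=-0.5901 -0.1709 0.8752 m, τ=0.0856 -0.4975 -0.5228 6.8880 2.7547 N·m.
t=0.9900 s (step 66): ang=-0.9744 -0.3656 0.3676 -1.8942 -0.0725 rad, qd=-0.0770 -0.1921 0.0780 -0.2751 -0.0437 rad/s, eef=-0.5870 -0.1660 0.8698 m, τ=0.0748 -0.4690 -0.4771 6.8995 2.7657 N·m.
t=1.0350 s (step 69): ang=-0.9776 -0.3734 0.3709 -1.9058 -0.0743 rad, qd=-0.0651 -0.1574 0.0652 -0.2426 -0.0354 rad/s, eef=-0.5844 -0.1618 0.8648 m, τ=0.0640 -0.4461 -0.4393 6.9046 2.7742 N·m.
t=1.0800 s (step 72): ang=-0.9803 -0.3799 0.3736 -1.9161 -0.0757 rad, qd=-0.0584 -0.1291 0.0508 -0.2137 -0.0281 rad/s, eef=-0.5823 -0.1582 0.8601 m, τ=0.0564 -0.4266 -0.4043 6.9053 2.7798 N·m.
t=1.1250 s (step 75): ang=-0.9826 -0.3851 0.3758 -1.9251 -0.0769 rad, qd=-0.0464 -0.1055 0.0455 -0.1864 -0.0244 rad/s, eef=-0.5805 -0.1552 0.8558 m, τ=0.0449 -0.4092 -0.3799 6.9018 2.7854 N·m.
t=1.1700 s (step 78): ang=-0.9846 -0.3894 0.3775 -1.9329 -0.0779 rad, qd=-0.0446 -0.0870 0.0322 -0.1631 -0.0201 rad/s, eef=-0.5790 -0.1526 0.8520 m, τ=0.0402 -0.3932 -0.3521 6.8966 2.7883 N·m.
t=1.2150 s (step 81): ang=-0.9864 -0.3930 0.3790 -1.9398 -0.0788 rad, qd=-0.0345 -0.0714 0.0302 -0.1418 -0.0173 rad/s, eef=-0.5778 -0.1504 0.8485 m.
max |τ| (N·m): 41.4231


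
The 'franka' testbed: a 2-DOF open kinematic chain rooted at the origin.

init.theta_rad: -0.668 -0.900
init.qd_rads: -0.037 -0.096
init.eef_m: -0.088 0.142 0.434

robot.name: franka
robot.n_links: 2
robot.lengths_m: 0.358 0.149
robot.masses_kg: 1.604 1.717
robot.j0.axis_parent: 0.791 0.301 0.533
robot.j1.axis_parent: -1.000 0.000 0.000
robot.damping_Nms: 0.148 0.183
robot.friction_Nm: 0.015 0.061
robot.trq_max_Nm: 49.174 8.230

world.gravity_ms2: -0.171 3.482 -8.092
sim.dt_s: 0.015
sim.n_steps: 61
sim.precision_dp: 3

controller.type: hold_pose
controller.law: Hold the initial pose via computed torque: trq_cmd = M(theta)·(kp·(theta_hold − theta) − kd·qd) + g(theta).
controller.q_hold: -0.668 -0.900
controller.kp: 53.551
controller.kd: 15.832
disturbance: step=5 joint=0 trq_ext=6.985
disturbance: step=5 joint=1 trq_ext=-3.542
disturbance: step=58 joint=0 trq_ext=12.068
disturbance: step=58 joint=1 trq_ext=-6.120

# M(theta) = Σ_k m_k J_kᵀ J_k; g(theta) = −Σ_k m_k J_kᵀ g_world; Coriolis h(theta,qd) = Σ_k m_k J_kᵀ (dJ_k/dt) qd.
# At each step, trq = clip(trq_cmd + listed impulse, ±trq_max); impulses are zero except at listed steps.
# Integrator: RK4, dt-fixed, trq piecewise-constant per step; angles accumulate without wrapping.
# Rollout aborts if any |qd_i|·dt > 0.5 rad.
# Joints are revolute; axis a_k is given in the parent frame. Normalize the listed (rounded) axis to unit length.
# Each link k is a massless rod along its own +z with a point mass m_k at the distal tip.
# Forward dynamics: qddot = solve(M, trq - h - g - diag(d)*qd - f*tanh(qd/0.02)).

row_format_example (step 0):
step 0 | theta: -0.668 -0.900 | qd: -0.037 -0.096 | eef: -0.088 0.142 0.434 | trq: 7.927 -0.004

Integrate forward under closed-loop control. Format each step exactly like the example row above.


step 1 | theta: -0.668 -0.901 | qd: -0.020 -0.030 | eef: -0.088 0.142 0.434 | trq: 7.895 -0.023
step 2 | theta: -0.669 -0.901 | qd: -0.012 -0.003 | eef: -0.088 0.142 0.434 | trq: 7.871 -0.029
step 3 | theta: -0.669 -0.901 | qd: -0.008 -0.000 | eef: -0.088 0.143 0.434 | trq: 7.852 -0.027
step 4 | theta: -0.669 -0.901 | qd: -0.005 0.000 | eef: -0.088 0.143 0.434 | trq: 7.837 -0.025
step 5 | theta: -0.669 -0.901 | qd: -0.003 0.001 | eef: -0.088 0.143 0.434 | trq: 14.810 -3.565
step 6 | theta: -0.669 -0.911 | qd: 0.017 -1.290 | eef: -0.088 0.141 0.434 | trq: 6.099 0.821
step 7 | theta: -0.668 -0.927 | qd: 0.040 -0.832 | eef: -0.088 0.139 0.433 | trq: 6.396 0.638
step 8 | theta: -0.668 -0.937 | qd: 0.048 -0.513 | eef: -0.089 0.137 0.432 | trq: 6.643 0.499
step 9 | theta: -0.667 -0.943 | qd: 0.048 -0.289 | eef: -0.089 0.136 0.432 | trq: 6.849 0.393
step 10 | theta: -0.666 -0.946 | qd: 0.044 -0.133 | eef: -0.089 0.136 0.432 | trq: 7.019 0.311
step 11 | theta: -0.666 -0.947 | qd: 0.038 -0.025 | eef: -0.089 0.135 0.432 | trq: 7.160 0.247
step 12 | theta: -0.665 -0.947 | qd: 0.026 0.017 | eef: -0.089 0.135 0.432 | trq: 7.276 0.211
step 13 | theta: -0.665 -0.947 | qd: 0.013 0.021 | eef: -0.089 0.135 0.432 | trq: 7.370 0.193
step 14 | theta: -0.665 -0.946 | qd: 0.002 0.023 | eef: -0.089 0.135 0.432 | trq: 7.445 0.179
step 15 | theta: -0.665 -0.946 | qd: -0.006 0.024 | eef: -0.089 0.135 0.432 | trq: 7.505 0.168
step 16 | theta: -0.665 -0.946 | qd: -0.012 0.025 | eef: -0.089 0.135 0.432 | trq: 7.553 0.158
step 17 | theta: -0.665 -0.945 | qd: -0.016 0.025 | eef: -0.089 0.135 0.432 | trq: 7.591 0.151
step 18 | theta: -0.666 -0.945 | qd: -0.019 0.025 | eef: -0.089 0.135 0.432 | trq: 7.622 0.144
step 19 | theta: -0.666 -0.945 | qd: -0.021 0.025 | eef: -0.089 0.136 0.432 | trq: 7.647 0.139
step 20 | theta: -0.666 -0.944 | qd: -0.022 0.024 | eef: -0.089 0.136 0.432 | trq: 7.667 0.134
step 21 | theta: -0.666 -0.944 | qd: -0.023 0.024 | eef: -0.089 0.136 0.432 | trq: 7.683 0.130
step 22 | theta: -0.667 -0.944 | qd: -0.023 0.024 | eef: -0.089 0.136 0.432 | trq: 7.696 0.127
step 23 | theta: -0.667 -0.943 | qd: -0.023 0.024 | eef: -0.089 0.136 0.432 | trq: 7.706 0.124
step 24 | theta: -0.668 -0.943 | qd: -0.023 0.023 | eef: -0.089 0.136 0.432 | trq: 7.715 0.121
step 25 | theta: -0.668 -0.943 | qd: -0.022 0.023 | eef: -0.089 0.137 0.432 | trq: 7.722 0.119
step 26 | theta: -0.668 -0.942 | qd: -0.021 0.023 | eef: -0.089 0.137 0.432 | trq: 7.727 0.117
step 27 | theta: -0.668 -0.942 | qd: -0.020 0.022 | eef: -0.089 0.137 0.432 | trq: 7.732 0.115
step 28 | theta: -0.669 -0.942 | qd: -0.019 0.022 | eef: -0.089 0.137 0.432 | trq: 7.735 0.113
step 29 | theta: -0.669 -0.941 | qd: -0.018 0.022 | eef: -0.089 0.137 0.432 | trq: 7.738 0.112
step 30 | theta: -0.669 -0.941 | qd: -0.017 0.021 | eef: -0.089 0.137 0.432 | trq: 7.741 0.110
step 31 | theta: -0.670 -0.941 | qd: -0.016 0.021 | eef: -0.089 0.138 0.432 | trq: 7.743 0.109
step 32 | theta: -0.670 -0.940 | qd: -0.015 0.021 | eef: -0.089 0.138 0.432 | trq: 7.744 0.108
step 33 | theta: -0.670 -0.940 | qd: -0.015 0.020 | eef: -0.089 0.138 0.432 | trq: 7.746 0.106
step 34 | theta: -0.670 -0.940 | qd: -0.014 0.020 | eef: -0.089 0.138 0.432 | trq: 7.747 0.105
step 35 | theta: -0.670 -0.939 | qd: -0.013 0.020 | eef: -0.089 0.138 0.432 | trq: 7.748 0.104
step 36 | theta: -0.671 -0.939 | qd: -0.012 0.019 | eef: -0.089 0.138 0.432 | trq: 7.749 0.103
step 37 | theta: -0.671 -0.939 | qd: -0.011 0.019 | eef: -0.089 0.138 0.432 | trq: 7.750 0.102
step 38 | theta: -0.671 -0.938 | qd: -0.010 0.019 | eef: -0.089 0.138 0.432 | trq: 7.750 0.101
step 39 | theta: -0.671 -0.938 | qd: -0.010 0.019 | eef: -0.089 0.138 0.432 | trq: 7.751 0.100
step 40 | theta: -0.671 -0.938 | qd: -0.009 0.018 | eef: -0.089 0.139 0.432 | trq: 7.751 0.099
step 41 | theta: -0.671 -0.938 | qd: -0.008 0.018 | eef: -0.089 0.139 0.432 | trq: 7.752 0.098
step 42 | theta: -0.672 -0.937 | qd: -0.008 0.018 | eef: -0.089 0.139 0.432 | trq: 7.752 0.097
step 43 | theta: -0.672 -0.937 | qd: -0.007 0.018 | eef: -0.089 0.139 0.432 | trq: 7.753 0.096
step 44 | theta: -0.672 -0.937 | qd: -0.007 0.017 | eef: -0.089 0.139 0.432 | trq: 7.753 0.095
step 45 | theta: -0.672 -0.937 | qd: -0.006 0.017 | eef: -0.089 0.139 0.432 | trq: 7.754 0.094
step 46 | theta: -0.672 -0.936 | qd: -0.006 0.017 | eef: -0.089 0.139 0.432 | trq: 7.754 0.093
step 47 | theta: -0.672 -0.936 | qd: -0.005 0.017 | eef: -0.089 0.139 0.432 | trq: 7.755 0.092
step 48 | theta: -0.672 -0.936 | qd: -0.005 0.017 | eef: -0.089 0.139 0.432 | trq: 7.755 0.092
step 49 | theta: -0.672 -0.936 | qd: -0.004 0.016 | eef: -0.089 0.139 0.432 | trq: 7.755 0.091
step 50 | theta: -0.672 -0.935 | qd: -0.004 0.016 | eef: -0.089 0.139 0.432 | trq: 7.756 0.090
step 51 | theta: -0.672 -0.935 | qd: -0.004 0.016 | eef: -0.089 0.139 0.432 | trq: 7.756 0.089
step 52 | theta: -0.672 -0.935 | qd: -0.003 0.016 | eef: -0.089 0.139 0.432 | trq: 7.756 0.088
step 53 | theta: -0.672 -0.935 | qd: -0.003 0.016 | eef: -0.089 0.139 0.432 | trq: 7.757 0.088
step 54 | theta: -0.672 -0.934 | qd: -0.003 0.016 | eef: -0.089 0.139 0.432 | trq: 7.757 0.087
step 55 | theta: -0.672 -0.934 | qd: -0.002 0.015 | eef: -0.089 0.139 0.432 | trq: 7.757 0.086
step 56 | theta: -0.672 -0.934 | qd: -0.002 0.015 | eef: -0.089 0.140 0.432 | trq: 7.758 0.085
step 57 | theta: -0.672 -0.934 | qd: -0.002 0.015 | eef: -0.089 0.140 0.432 | trq: 7.758 0.085
step 58 | theta: -0.673 -0.933 | qd: -0.002 0.015 | eef: -0.089 0.140 0.432 | trq: 19.826 -6.036
step 59 | theta: -0.672 -0.950 | qd: 0.047 -2.191 | eef: -0.089 0.137 0.431 | trq: 4.794 1.542
step 60 | theta: -0.671 -0.977 | qd: 0.081 -1.412 | eef: -0.090 0.133 0.429 | trq: 5.320 1.224
step 61 | theta: -0.670 -0.994 | qd: 0.089 -0.870 | eef: -0.090 0.131 0.428


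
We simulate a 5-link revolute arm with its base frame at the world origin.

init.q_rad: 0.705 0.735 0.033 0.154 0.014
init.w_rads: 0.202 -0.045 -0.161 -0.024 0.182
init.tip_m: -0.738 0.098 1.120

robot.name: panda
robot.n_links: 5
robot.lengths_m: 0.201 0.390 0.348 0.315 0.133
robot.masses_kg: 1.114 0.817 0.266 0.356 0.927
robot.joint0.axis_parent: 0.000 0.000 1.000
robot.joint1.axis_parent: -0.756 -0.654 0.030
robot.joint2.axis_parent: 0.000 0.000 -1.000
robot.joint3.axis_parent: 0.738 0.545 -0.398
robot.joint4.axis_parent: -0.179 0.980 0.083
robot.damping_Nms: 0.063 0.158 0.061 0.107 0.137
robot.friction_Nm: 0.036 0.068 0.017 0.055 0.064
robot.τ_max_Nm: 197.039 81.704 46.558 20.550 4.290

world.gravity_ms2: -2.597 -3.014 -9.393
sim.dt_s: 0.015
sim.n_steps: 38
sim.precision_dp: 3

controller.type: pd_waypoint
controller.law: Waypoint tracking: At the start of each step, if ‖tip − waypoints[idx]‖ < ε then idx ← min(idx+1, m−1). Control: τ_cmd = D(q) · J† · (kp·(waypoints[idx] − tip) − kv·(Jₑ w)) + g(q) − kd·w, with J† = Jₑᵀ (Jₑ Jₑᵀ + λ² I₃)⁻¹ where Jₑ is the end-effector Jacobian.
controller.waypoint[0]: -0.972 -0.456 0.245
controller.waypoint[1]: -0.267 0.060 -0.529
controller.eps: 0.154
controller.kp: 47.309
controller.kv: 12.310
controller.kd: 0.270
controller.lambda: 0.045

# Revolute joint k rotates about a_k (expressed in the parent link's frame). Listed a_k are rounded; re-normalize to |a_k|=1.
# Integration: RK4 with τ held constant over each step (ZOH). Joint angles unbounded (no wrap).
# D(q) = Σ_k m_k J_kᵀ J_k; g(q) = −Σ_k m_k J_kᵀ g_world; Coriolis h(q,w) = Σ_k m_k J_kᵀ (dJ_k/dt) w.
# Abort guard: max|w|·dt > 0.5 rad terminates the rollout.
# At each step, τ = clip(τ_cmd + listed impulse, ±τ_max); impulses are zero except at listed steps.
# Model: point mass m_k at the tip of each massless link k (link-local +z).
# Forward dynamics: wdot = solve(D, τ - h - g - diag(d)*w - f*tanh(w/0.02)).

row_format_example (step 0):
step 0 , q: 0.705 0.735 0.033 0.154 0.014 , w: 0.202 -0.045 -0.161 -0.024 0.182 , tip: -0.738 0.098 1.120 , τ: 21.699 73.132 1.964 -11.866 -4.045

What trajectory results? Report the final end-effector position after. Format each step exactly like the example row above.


step 1 , q: 0.710 0.748 0.023 0.184 0.017 , w: 0.486 1.750 -1.401 3.936 0.199 , tip: -0.740 0.094 1.118 , τ: 16.391 60.235 2.154 -10.170 -3.080
step 2 , q: 0.716 0.783 0.059 0.257 0.048 , w: 0.738 2.992 -3.046 6.434 0.256 , tip: -0.747 0.083 1.108 , τ: 11.181 44.938 2.763 -7.480 -2.211
step 3 , q: 0.724 0.833 0.086 0.354 0.094 , w: 0.535 3.650 0.928 6.973 3.026 , tip: -0.756 0.069 1.091 , τ: 6.942 26.925 1.609 -4.465 -2.087
step 4 , q: 0.734 0.891 0.068 0.467 0.105 , w: 0.812 4.094 -2.330 7.795 -0.869 , tip: -0.767 0.053 1.067 , τ: 4.055 10.288 2.078 -1.864 -0.269
step 5 , q: 0.744 0.951 0.074 0.569 0.138 , w: 0.614 3.986 1.622 6.107 3.867 , tip: -0.781 0.034 1.037 , τ: 2.296 -0.745 0.507 0.169 -1.063
step 6 , q: 0.755 1.012 0.072 0.664 0.149 , w: 0.825 4.039 -1.002 6.369 -1.237 , tip: -0.795 0.014 1.003 , τ: -0.308 -10.079 0.260 1.512 0.876
step 7 , q: 0.767 1.070 0.081 0.744 0.171 , w: 0.702 3.764 1.591 4.569 3.120 , tip: -0.811 -0.007 0.967 , τ: -1.185 -15.599 -1.082 2.488 -0.065
step 8 , q: 0.778 1.126 0.089 0.815 0.180 , w: 0.812 3.699 -0.001 4.649 -0.927 , tip: -0.827 -0.029 0.929 , τ: -3.254 -20.789 -1.710 3.050 1.411
step 9 , q: 0.790 1.180 0.103 0.873 0.193 , w: 0.742 3.424 1.485 3.282 1.995 , tip: -0.842 -0.051 0.891 , τ: -3.814 -23.721 -2.735 3.478 0.756
step 10 , q: 0.801 1.230 0.116 0.923 0.199 , w: 0.791 3.297 0.641 3.175 -0.510 , tip: -0.858 -0.074 0.852 , τ: -5.225 -26.580 -3.388 3.691 1.678
step 11 , q: 0.813 1.278 0.133 0.962 0.207 , w: 0.753 3.050 1.422 2.227 1.157 , tip: -0.872 -0.096 0.814 , τ: -5.630 -28.128 -4.120 3.864 1.316
step 12 , q: 0.824 1.322 0.149 0.995 0.210 , w: 0.772 2.893 0.958 2.034 -0.305 , tip: -0.886 -0.117 0.776 , τ: -6.525 -29.611 -4.632 3.935 1.865
step 13 , q: 0.836 1.364 0.167 1.020 0.214 , w: 0.751 2.675 1.325 1.402 0.534 , tip: -0.898 -0.138 0.739 , τ: -6.810 -30.325 -5.111 3.997 1.698
step 14 , q: 0.847 1.403 0.185 1.040 0.214 , w: 0.754 2.506 1.086 1.173 -0.180 , tip: -0.910 -0.159 0.704 , τ: -7.311 -30.937 -5.445 4.014 1.979
step 15 , q: 0.858 1.439 0.202 1.054 0.216 , w: 0.741 2.316 1.189 0.778 0.113 , tip: -0.921 -0.178 0.670 , τ: -7.505 -31.122 -5.713 4.025 1.939
step 16 , q: 0.870 1.472 0.219 1.065 0.214 , w: 0.735 2.149 1.084 0.548 -0.103 , tip: -0.930 -0.197 0.637 , τ: -7.729 -31.171 -5.885 4.019 2.039
step 17 , q: 0.880 1.503 0.235 1.071 0.213 , w: 0.724 1.985 1.024 0.328 -0.151 , tip: -0.938 -0.215 0.606 , τ: -7.852 -31.019 -5.990 4.004 2.072
step 18 , q: 0.891 1.532 0.250 1.074 0.213 , w: 0.713 1.831 0.951 0.150 -0.192 , tip: -0.946 -0.232 0.577 , τ: -7.920 -30.729 -6.033 3.978 2.092
step 19 , q: 0.902 1.558 0.265 1.075 0.211 , w: 0.699 1.685 0.875 0.008 -0.220 , tip: -0.952 -0.249 0.549 , τ: -7.943 -30.330 -6.027 3.944 2.097
step 20 , q: 0.912 1.583 0.278 1.073 0.210 , w: 0.682 1.551 0.792 -0.096 -0.242 , tip: -0.957 -0.264 0.523 , τ: -7.929 -29.849 -5.979 3.895 2.092
step 21 , q: 0.922 1.605 0.290 1.071 0.209 , w: 0.662 1.422 0.760 -0.203 -0.103 , tip: -0.962 -0.278 0.499 , τ: -7.850 -29.281 -5.902 3.835 2.029
step 22 , q: 0.932 1.625 0.301 1.067 0.207 , w: 0.643 1.306 0.686 -0.265 -0.074 , tip: -0.966 -0.292 0.476 , τ: -7.771 -28.690 -5.797 3.774 1.994
step 23 , q: 0.942 1.644 0.310 1.063 0.206 , w: 0.624 1.198 0.601 -0.302 -0.086 , tip: -0.969 -0.304 0.455 , τ: -7.685 -28.081 -5.674 3.713 1.967
step 24 , q: 0.951 1.661 0.319 1.058 0.205 , w: 0.602 1.097 0.534 -0.333 -0.062 , tip: -0.971 -0.316 0.435 , τ: -7.579 -27.450 -5.540 3.654 1.928
step 25 , q: 0.960 1.677 0.326 1.053 0.204 , w: 0.579 1.003 0.464 -0.348 -0.063 , tip: -0.973 -0.327 0.417 , τ: -7.466 -26.820 -5.398 3.595 1.893
step 26 , q: 0.968 1.691 0.333 1.048 0.203 , w: 0.556 0.916 0.404 -0.356 -0.052 , tip: -0.975 -0.338 0.401 , τ: -7.342 -26.191 -5.252 3.538 1.854
step 27 , q: 0.976 1.705 0.339 1.042 0.203 , w: 0.531 0.836 0.337 -0.347 -0.082 , tip: -0.976 -0.347 0.385 , τ: -7.219 -25.580 -5.103 3.482 1.826
step 28 , q: 0.984 1.716 0.343 1.037 0.202 , w: 0.506 0.763 0.248 -0.315 -0.200 , tip: -0.976 -0.356 0.371 , τ: -7.111 -25.002 -4.956 3.428 1.826
step 29 , q: 0.991 1.727 0.347 1.032 0.201 , w: 0.478 0.692 0.215 -0.308 -0.187 , tip: -0.977 -0.364 0.358 , τ: -36.291 37.044 -1.741 2.376 2.056
step 30 , q: 0.993 1.745 0.351 1.046 0.205 , w: -0.302 1.679 0.191 2.168 0.559 , tip: -0.974 -0.369 0.343 , τ: -29.943 26.252 -1.993 1.981 1.750
step 31 , q: 0.984 1.776 0.353 1.092 0.214 , w: -0.896 2.407 0.100 3.901 0.631 , tip: -0.964 -0.369 0.320 , τ: -24.484 16.479 -2.303 2.173 1.745
step 32 , q: 0.967 1.816 0.356 1.158 0.227 , w: -1.352 2.889 0.277 4.828 1.113 , tip: -0.950 -0.365 0.293 , τ: -19.698 8.191 -2.676 2.559 1.649
step 33 , q: 0.944 1.861 0.360 1.234 0.243 , w: -1.699 3.209 0.345 5.356 1.023 , tip: -0.933 -0.357 0.261 , τ: -15.773 1.291 -3.073 2.908 1.718
step 34 , q: 0.916 1.911 0.367 1.316 0.260 , w: -1.979 3.392 0.573 5.457 1.224 , tip: -0.913 -0.346 0.227 , τ: -12.474 -4.156 -3.487 3.146 1.679
step 35 , q: 0.885 1.963 0.377 1.397 0.277 , w: -2.212 3.491 0.739 5.393 1.081 , tip: -0.891 -0.333 0.190 , τ: -9.853 -8.405 -3.891 3.249 1.720
step 36 , q: 0.850 2.015 0.390 1.476 0.294 , w: -2.417 3.518 0.997 5.132 1.115 , tip: -0.869 -0.318 0.152 , τ: -7.703 -11.570 -4.269 3.251 1.688
step 37 , q: 0.813 2.068 0.406 1.551 0.309 , w: -2.606 3.501 1.225 4.813 0.959 , tip: -0.845 -0.303 0.113 , τ: -6.018 -13.871 -4.608 3.176 1.701
step 38 , q: 0.772 2.120 0.426 1.620 0.323 , w: -2.786 3.444 1.502 4.412 0.896 , tip: -0.821 -0.286 0.074
final tip position (m): -0.821 -0.286 0.074
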